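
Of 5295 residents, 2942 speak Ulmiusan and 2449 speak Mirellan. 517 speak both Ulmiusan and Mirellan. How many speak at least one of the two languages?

4874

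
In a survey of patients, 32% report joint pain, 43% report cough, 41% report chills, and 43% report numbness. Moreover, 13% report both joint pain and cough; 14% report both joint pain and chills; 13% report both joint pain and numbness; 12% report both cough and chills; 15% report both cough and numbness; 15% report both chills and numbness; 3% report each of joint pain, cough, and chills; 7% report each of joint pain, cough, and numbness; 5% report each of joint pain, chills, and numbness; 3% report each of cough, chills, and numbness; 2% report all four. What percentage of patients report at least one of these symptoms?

By inclusion–exclusion:
P(union) = 32 + 43 + 41 + 43 − 13 − 14 − 13 − 12 − 15 − 15 + 3 + 7 + 5 + 3 − 2 = 93%

93%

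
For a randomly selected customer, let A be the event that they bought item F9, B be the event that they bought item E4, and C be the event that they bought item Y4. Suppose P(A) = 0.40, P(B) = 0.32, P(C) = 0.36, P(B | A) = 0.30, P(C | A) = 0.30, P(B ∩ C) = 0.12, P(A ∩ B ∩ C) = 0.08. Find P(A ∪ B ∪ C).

0.80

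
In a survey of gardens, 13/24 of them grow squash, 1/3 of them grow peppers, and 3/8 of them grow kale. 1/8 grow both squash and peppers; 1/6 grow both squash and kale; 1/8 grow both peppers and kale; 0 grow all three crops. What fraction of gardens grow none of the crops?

1/6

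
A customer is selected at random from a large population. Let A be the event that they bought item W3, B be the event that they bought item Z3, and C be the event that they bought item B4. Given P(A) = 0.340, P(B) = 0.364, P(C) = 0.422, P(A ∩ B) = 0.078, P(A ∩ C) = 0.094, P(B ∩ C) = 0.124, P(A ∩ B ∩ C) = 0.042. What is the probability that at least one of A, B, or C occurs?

Inclusion–exclusion gives
P(A ∪ B ∪ C) = 0.340 + 0.364 + 0.422 − 0.078 − 0.094 − 0.124 + 0.042 = 0.872

0.872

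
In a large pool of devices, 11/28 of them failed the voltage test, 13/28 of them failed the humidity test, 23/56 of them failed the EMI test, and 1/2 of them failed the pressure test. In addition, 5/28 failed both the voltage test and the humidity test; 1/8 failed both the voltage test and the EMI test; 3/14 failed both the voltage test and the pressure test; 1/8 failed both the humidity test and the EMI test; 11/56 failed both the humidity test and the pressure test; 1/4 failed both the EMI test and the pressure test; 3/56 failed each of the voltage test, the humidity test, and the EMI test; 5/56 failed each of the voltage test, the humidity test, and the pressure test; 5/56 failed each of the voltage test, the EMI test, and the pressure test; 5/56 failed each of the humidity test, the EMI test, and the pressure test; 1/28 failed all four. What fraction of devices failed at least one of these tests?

By inclusion–exclusion:
P(≥1) = 11/28 + 13/28 + 23/56 + 1/2 − 5/28 − 1/8 − 3/14 − 1/8 − 11/56 − 1/4 + 3/56 + 5/56 + 5/56 + 5/56 − 1/28 = 27/28

27/28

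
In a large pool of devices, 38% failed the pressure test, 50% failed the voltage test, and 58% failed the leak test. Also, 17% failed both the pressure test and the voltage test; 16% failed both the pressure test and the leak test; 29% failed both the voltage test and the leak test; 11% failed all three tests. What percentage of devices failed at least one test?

95%

By inclusion-exclusion,
P(≥1) = 38 + 50 + 58 − 17 − 16 − 29 + 11 = 95%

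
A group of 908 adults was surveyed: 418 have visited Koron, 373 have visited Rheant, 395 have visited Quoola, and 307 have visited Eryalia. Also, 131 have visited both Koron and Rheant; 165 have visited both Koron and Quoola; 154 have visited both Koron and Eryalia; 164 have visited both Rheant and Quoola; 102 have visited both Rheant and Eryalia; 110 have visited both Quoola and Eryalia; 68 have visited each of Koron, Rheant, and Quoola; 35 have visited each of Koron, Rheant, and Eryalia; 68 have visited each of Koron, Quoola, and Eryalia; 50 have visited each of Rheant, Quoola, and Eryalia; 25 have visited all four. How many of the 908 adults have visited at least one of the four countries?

863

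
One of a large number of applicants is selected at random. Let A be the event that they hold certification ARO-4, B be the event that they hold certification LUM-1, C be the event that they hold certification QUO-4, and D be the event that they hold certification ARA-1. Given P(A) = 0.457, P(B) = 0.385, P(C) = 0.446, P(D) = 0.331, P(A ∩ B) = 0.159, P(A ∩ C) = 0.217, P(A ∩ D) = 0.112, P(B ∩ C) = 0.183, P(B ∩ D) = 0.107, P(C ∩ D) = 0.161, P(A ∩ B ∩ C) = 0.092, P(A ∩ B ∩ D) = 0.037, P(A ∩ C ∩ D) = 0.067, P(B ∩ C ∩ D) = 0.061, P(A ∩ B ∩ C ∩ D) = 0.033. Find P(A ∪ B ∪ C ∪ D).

0.904

Using inclusion–exclusion:
P(A ∪ B ∪ C ∪ D) = 0.457 + 0.385 + 0.446 + 0.331 − 0.159 − 0.217 − 0.112 − 0.183 − 0.107 − 0.161 + 0.092 + 0.037 + 0.067 + 0.061 − 0.033 = 0.904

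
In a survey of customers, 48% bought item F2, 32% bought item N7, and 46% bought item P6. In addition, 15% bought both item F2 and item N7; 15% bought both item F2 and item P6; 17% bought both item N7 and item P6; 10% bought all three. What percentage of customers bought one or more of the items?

Using inclusion–exclusion:
P(union) = 48 + 32 + 46 − 15 − 15 − 17 + 10 = 89%

89%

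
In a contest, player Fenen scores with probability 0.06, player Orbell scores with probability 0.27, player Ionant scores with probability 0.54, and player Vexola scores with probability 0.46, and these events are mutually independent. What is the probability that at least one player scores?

Since the events are independent, P(none) is the product of the individual non-occurrence probabilities.
P(none) = (1 − 0.06) × (1 − 0.27) × (1 − 0.54) × (1 − 0.46) = 0.94 × 0.73 × 0.46 × 0.54 = 0.17045208
P(at least one) = 1 − 0.17045208 = 0.82954792

0.82954792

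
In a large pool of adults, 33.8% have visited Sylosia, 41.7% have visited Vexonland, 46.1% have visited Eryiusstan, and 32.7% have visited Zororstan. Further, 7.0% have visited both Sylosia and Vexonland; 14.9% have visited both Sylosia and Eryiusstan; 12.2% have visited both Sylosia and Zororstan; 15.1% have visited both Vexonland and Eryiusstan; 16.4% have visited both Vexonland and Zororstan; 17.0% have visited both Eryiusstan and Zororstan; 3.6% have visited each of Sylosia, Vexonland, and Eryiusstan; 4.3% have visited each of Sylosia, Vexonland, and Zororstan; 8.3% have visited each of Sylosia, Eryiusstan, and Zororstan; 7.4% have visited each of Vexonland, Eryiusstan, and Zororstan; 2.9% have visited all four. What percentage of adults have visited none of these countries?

Inclusion–exclusion gives
P(union) = 33.8 + 41.7 + 46.1 + 32.7 − 7.0 − 14.9 − 12.2 − 15.1 − 16.4 − 17.0 + 3.6 + 4.3 + 8.3 + 7.4 − 2.9 = 92.4%
P(none) = 100% − 92.4% = 7.6%

7.6%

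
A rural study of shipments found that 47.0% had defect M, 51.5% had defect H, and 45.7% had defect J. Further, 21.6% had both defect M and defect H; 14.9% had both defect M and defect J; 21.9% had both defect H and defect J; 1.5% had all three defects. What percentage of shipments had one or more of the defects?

By inclusion–exclusion:
P(at least one) = 47.0 + 51.5 + 45.7 − 21.6 − 14.9 − 21.9 + 1.5 = 87.3%

87.3%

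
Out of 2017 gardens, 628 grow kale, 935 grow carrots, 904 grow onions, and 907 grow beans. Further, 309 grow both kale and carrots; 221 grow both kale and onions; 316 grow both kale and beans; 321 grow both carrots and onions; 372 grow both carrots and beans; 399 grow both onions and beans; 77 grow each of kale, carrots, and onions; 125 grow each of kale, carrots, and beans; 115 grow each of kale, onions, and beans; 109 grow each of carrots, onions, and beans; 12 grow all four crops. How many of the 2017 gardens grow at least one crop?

|at least one| = 628 + 935 + 904 + 907 − 309 − 221 − 316 − 321 − 372 − 399 + 77 + 125 + 115 + 109 − 12 = 1850

1850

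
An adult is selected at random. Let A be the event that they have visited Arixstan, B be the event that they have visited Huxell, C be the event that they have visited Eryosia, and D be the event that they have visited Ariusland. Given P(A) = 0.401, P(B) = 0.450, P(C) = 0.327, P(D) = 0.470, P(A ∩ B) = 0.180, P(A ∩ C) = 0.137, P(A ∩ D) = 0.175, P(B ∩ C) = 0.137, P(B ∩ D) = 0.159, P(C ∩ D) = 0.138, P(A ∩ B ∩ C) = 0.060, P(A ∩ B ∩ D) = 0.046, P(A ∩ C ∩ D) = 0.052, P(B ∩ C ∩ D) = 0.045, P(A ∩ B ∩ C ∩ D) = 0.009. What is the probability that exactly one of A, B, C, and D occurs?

0.369

P(exactly one) = 0.401 + 0.450 + 0.327 + 0.470 − 2·0.180 − 2·0.137 − 2·0.175 − 2·0.137 − 2·0.159 − 2·0.138 + 3·0.060 + 3·0.046 + 3·0.052 + 3·0.045 − 4·0.009 = 0.369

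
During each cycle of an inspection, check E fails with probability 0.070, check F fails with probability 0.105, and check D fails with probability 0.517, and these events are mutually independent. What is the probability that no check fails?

0.40202505

P(none) = (1 − 0.070) × (1 − 0.105) × (1 − 0.517) = 0.930 × 0.895 × 0.483 = 0.40202505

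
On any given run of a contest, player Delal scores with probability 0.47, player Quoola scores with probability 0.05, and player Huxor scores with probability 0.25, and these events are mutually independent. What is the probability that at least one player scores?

0.622375

P(none) = (1 − 0.47) × (1 − 0.05) × (1 − 0.25) = 0.53 × 0.95 × 0.75 = 0.377625
P(at least one) = 1 − 0.377625 = 0.622375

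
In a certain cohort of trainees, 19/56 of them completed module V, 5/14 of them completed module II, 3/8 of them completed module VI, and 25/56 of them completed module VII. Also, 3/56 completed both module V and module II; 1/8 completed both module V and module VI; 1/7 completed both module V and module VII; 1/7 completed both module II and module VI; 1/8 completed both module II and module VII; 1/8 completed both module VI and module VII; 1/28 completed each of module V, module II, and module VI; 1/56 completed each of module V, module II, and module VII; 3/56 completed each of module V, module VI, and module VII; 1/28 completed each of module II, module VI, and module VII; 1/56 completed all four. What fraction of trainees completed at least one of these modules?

13/14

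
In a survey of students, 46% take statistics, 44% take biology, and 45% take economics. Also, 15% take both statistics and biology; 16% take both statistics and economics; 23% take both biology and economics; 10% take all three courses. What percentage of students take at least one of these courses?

91%

P(at least one) = 46 + 44 + 45 − 15 − 16 − 23 + 10 = 91%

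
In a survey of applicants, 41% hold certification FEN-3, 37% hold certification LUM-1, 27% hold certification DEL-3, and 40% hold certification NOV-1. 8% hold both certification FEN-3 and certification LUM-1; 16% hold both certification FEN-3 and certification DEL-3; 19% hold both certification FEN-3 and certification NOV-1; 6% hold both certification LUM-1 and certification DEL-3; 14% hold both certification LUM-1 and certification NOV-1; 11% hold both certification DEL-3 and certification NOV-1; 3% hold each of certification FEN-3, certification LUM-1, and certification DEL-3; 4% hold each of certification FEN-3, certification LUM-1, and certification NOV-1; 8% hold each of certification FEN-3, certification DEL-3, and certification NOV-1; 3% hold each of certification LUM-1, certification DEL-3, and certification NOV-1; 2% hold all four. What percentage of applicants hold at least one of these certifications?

By inclusion-exclusion,
P(≥1) = 41 + 37 + 27 + 40 − 8 − 16 − 19 − 6 − 14 − 11 + 3 + 4 + 8 + 3 − 2 = 87%

87%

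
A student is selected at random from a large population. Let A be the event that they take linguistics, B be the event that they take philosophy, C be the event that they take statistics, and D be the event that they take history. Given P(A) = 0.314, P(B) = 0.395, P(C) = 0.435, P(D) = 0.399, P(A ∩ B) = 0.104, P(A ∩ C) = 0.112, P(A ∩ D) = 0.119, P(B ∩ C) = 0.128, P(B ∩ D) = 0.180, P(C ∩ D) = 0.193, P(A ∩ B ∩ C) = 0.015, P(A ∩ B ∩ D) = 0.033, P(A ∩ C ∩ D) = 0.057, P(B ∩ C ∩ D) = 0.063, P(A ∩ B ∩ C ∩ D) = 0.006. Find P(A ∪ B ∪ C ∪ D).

0.869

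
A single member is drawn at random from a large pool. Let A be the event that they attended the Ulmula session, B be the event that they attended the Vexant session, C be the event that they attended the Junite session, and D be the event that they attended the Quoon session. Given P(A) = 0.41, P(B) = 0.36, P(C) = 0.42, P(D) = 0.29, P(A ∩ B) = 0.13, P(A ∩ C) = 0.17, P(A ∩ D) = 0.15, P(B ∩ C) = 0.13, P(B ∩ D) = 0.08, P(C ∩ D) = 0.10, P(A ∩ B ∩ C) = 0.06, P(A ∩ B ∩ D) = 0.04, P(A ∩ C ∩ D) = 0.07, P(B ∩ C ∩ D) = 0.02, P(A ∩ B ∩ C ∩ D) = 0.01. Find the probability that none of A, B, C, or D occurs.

By inclusion-exclusion,
P(A ∪ B ∪ C ∪ D) = 0.41 + 0.36 + 0.42 + 0.29 − 0.13 − 0.17 − 0.15 − 0.13 − 0.08 − 0.10 + 0.06 + 0.04 + 0.07 + 0.02 − 0.01 = 0.90
P(none) = 1 − 0.90 = 0.10

0.10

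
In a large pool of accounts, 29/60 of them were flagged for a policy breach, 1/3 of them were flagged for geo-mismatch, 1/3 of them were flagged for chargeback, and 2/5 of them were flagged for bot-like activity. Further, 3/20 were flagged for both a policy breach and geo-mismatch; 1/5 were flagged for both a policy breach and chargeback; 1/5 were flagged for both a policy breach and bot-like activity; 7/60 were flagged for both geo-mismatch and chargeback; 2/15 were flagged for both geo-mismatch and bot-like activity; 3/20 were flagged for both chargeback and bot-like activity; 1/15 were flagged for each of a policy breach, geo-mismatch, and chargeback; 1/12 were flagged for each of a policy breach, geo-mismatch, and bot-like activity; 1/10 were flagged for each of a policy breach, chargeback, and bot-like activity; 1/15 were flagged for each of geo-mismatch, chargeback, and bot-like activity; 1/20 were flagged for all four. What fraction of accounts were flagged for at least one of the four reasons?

13/15

By inclusion-exclusion,
P(at least one) = 29/60 + 1/3 + 1/3 + 2/5 − 3/20 − 1/5 − 1/5 − 7/60 − 2/15 − 3/20 + 1/15 + 1/12 + 1/10 + 1/15 − 1/20 = 13/15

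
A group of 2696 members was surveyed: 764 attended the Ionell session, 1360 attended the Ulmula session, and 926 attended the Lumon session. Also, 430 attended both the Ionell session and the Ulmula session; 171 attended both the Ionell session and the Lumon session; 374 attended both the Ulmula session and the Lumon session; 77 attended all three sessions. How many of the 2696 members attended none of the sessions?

By inclusion–exclusion:
|union| = 764 + 1360 + 926 − 430 − 171 − 374 + 77 = 2152
None: 2696 − 2152 = 544

544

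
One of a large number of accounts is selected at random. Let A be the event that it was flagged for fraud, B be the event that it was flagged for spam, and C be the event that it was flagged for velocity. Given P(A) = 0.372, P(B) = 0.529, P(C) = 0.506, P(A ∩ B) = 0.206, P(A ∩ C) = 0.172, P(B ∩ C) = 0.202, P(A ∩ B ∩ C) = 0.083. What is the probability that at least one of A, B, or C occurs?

P(A ∪ B ∪ C) = 0.372 + 0.529 + 0.506 − 0.206 − 0.172 − 0.202 + 0.083 = 0.910

0.910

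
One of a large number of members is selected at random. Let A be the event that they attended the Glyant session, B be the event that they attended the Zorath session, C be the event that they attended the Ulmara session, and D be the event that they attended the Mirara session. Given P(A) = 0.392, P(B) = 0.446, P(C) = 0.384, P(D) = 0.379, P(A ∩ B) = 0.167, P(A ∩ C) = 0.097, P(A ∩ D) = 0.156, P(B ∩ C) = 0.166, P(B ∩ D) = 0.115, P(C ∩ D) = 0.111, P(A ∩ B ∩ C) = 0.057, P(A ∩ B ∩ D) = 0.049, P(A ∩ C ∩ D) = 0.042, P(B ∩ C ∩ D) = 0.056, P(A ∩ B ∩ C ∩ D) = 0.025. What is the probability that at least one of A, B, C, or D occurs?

0.968

By inclusion–exclusion:
P(A ∪ B ∪ C ∪ D) = 0.392 + 0.446 + 0.384 + 0.379 − 0.167 − 0.097 − 0.156 − 0.166 − 0.115 − 0.111 + 0.057 + 0.049 + 0.042 + 0.056 − 0.025 = 0.968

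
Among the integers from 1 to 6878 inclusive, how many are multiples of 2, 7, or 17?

4103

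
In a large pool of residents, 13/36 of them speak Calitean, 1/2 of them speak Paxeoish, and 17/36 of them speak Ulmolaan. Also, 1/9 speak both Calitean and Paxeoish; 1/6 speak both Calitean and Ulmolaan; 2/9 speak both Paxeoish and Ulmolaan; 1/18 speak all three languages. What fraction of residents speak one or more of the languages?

Inclusion–exclusion gives
P(at least one) = 13/36 + 1/2 + 17/36 − 1/9 − 1/6 − 2/9 + 1/18 = 8/9

8/9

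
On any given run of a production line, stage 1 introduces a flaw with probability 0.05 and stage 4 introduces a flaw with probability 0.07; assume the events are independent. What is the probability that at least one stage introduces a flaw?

P(none) = (1 − 0.05) × (1 − 0.07) = 0.95 × 0.93 = 0.8835
P(at least one) = 1 − 0.8835 = 0.1165

0.1165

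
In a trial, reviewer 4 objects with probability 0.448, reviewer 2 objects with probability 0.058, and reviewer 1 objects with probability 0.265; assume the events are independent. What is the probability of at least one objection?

P(none) = (1 − 0.448) × (1 − 0.058) × (1 − 0.265) = 0.552 × 0.942 × 0.735 = 0.38218824
P(at least one) = 1 − 0.38218824 = 0.61781176

0.61781176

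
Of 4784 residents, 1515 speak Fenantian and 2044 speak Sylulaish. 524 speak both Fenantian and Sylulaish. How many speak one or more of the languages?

|union| = 1515 + 2044 − 524 = 3035

3035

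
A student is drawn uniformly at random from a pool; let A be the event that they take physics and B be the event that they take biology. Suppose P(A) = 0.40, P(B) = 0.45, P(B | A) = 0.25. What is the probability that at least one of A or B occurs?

0.75

P(A ∩ B) = P(A)·P(B|A) = 0.40 × 0.25 = 0.10
P(A ∪ B) = 0.40 + 0.45 − 0.10 = 0.75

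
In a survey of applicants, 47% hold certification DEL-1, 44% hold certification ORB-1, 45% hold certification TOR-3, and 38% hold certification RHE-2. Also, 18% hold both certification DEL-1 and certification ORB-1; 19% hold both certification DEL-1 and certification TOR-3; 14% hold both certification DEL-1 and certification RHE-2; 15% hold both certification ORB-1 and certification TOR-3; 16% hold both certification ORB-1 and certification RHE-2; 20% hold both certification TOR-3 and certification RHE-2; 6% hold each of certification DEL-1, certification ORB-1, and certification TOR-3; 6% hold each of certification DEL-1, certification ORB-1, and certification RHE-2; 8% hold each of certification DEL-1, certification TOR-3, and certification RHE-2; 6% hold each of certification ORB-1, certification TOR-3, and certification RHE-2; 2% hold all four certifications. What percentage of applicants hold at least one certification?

Apply inclusion-exclusion:
P(≥1) = 47 + 44 + 45 + 38 − 18 − 19 − 14 − 15 − 16 − 20 + 6 + 6 + 8 + 6 − 2 = 96%

96%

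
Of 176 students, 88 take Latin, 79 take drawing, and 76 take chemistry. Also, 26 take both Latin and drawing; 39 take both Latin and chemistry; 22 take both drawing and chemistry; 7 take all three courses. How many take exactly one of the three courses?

By inclusion–exclusion (exactly-one form):
|exactly one| = 88 + 79 + 76 − 2·26 − 2·39 − 2·22 + 3·7 = 90

90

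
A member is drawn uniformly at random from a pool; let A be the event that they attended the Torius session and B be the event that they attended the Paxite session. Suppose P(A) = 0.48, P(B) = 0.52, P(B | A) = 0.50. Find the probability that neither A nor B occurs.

0.24

P(A ∩ B) = P(A)·P(B|A) = 0.48 × 0.50 = 0.24
P(A ∪ B) = 0.48 + 0.52 − 0.24 = 0.76
P(none) = 1 − 0.76 = 0.24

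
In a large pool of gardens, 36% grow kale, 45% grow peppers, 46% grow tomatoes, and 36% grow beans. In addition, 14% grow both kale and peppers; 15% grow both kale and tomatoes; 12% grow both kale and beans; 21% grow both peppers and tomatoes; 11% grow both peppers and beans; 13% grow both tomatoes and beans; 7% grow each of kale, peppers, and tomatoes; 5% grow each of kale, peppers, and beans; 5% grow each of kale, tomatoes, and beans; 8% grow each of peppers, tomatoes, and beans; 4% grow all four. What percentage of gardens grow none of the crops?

2%

Inclusion–exclusion gives
P(union) = 36 + 45 + 46 + 36 − 14 − 15 − 12 − 21 − 11 − 13 + 7 + 5 + 5 + 8 − 4 = 98%
P(none) = 100% − 98% = 2%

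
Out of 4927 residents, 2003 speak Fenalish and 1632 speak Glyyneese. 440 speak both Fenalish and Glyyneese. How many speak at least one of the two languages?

By inclusion-exclusion,
N(≥1) = 2003 + 1632 − 440 = 3195

3195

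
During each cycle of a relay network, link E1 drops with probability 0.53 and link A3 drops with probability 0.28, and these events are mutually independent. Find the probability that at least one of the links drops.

P(none) = (1 − 0.53) × (1 − 0.28) = 0.47 × 0.72 = 0.3384
P(at least one) = 1 − 0.3384 = 0.6616

0.6616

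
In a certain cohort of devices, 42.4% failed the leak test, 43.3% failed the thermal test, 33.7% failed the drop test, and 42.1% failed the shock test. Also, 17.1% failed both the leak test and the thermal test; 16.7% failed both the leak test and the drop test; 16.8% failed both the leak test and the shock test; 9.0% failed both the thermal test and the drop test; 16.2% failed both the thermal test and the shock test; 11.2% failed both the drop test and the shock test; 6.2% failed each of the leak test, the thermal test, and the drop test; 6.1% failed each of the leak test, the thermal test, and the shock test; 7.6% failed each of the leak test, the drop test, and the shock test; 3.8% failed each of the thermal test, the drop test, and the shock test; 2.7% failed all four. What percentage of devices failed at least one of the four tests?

Using inclusion–exclusion:
P(union) = 42.4 + 43.3 + 33.7 + 42.1 − 17.1 − 16.7 − 16.8 − 9.0 − 16.2 − 11.2 + 6.2 + 6.1 + 7.6 + 3.8 − 2.7 = 95.5%

95.5%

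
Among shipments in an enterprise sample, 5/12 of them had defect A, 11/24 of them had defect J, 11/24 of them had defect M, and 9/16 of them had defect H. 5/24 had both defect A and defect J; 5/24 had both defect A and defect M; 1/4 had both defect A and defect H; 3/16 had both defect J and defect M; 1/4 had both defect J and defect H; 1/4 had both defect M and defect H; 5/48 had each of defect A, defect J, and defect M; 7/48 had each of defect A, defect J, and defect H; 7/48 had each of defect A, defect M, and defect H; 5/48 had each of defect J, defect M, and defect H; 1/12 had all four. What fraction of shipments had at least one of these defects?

23/24

By inclusion-exclusion,
P(≥1) = 5/12 + 11/24 + 11/24 + 9/16 − 5/24 − 5/24 − 1/4 − 3/16 − 1/4 − 1/4 + 5/48 + 7/48 + 7/48 + 5/48 − 1/12 = 23/24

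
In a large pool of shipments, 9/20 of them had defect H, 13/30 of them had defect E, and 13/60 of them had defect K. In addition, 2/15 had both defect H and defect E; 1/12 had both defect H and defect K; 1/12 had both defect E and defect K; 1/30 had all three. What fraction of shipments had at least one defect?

5/6

By inclusion-exclusion,
P(at least one) = 9/20 + 13/30 + 13/60 − 2/15 − 1/12 − 1/12 + 1/30 = 5/6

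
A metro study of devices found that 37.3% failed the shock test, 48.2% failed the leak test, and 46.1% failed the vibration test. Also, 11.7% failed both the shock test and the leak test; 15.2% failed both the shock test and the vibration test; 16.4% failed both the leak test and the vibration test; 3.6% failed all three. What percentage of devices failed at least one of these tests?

P(≥1) = 37.3 + 48.2 + 46.1 − 11.7 − 15.2 − 16.4 + 3.6 = 91.9%

91.9%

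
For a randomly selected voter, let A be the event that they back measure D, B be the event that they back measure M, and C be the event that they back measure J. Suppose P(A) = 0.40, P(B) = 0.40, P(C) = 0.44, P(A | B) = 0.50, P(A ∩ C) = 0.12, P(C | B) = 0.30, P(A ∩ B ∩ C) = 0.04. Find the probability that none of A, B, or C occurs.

0.16

P(A ∩ B) = P(B)·P(A|B) = 0.40 × 0.50 = 0.20
P(B ∩ C) = P(B)·P(C|B) = 0.40 × 0.30 = 0.12
P(A ∪ B ∪ C) = 0.40 + 0.40 + 0.44 − 0.20 − 0.12 − 0.12 + 0.04 = 0.84
P(none) = 1 − 0.84 = 0.16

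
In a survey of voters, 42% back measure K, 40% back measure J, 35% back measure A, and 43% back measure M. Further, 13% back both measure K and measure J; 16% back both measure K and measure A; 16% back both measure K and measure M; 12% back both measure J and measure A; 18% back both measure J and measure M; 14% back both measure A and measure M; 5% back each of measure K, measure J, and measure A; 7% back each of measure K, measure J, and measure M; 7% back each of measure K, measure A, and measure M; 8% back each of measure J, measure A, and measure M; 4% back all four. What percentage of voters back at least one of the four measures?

94%

P(union) = 42 + 40 + 35 + 43 − 13 − 16 − 16 − 12 − 18 − 14 + 5 + 7 + 7 + 8 − 4 = 94%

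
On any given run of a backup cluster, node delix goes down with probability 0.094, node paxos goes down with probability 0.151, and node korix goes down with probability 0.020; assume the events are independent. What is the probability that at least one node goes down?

0.24618988

P(none) = (1 − 0.094) × (1 − 0.151) × (1 − 0.020) = 0.906 × 0.849 × 0.980 = 0.75381012
P(at least one) = 1 − 0.75381012 = 0.24618988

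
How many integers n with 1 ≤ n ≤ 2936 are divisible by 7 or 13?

Inclusion–exclusion gives
⌊2936/7⌋ + ⌊2936/13⌋ − ⌊2936/91⌋ = 419 + 225 − 32 = 612

612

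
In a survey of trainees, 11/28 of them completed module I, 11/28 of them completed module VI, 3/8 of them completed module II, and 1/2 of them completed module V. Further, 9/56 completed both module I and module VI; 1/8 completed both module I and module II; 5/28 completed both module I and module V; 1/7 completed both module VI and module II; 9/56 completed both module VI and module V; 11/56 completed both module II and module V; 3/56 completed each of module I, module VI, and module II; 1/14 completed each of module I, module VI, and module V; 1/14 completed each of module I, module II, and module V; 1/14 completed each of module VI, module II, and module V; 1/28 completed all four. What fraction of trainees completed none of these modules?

1/14

By inclusion–exclusion:
P(union) = 11/28 + 11/28 + 3/8 + 1/2 − 9/56 − 1/8 − 5/28 − 1/7 − 9/56 − 11/56 + 3/56 + 1/14 + 1/14 + 1/14 − 1/28 = 13/14
P(none) = 1 − 13/14 = 1/14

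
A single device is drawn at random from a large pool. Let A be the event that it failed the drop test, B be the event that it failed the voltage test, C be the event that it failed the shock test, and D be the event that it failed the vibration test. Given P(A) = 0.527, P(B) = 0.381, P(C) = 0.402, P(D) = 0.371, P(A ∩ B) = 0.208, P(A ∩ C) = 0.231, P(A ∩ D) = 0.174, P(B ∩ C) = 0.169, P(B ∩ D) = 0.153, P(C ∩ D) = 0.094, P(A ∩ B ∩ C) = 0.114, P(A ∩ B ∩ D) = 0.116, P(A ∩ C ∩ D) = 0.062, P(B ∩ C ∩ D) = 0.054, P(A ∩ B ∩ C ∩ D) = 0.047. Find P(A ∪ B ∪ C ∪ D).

By inclusion-exclusion,
P(A ∪ B ∪ C ∪ D) = 0.527 + 0.381 + 0.402 + 0.371 − 0.208 − 0.231 − 0.174 − 0.169 − 0.153 − 0.094 + 0.114 + 0.116 + 0.062 + 0.054 − 0.047 = 0.951

0.951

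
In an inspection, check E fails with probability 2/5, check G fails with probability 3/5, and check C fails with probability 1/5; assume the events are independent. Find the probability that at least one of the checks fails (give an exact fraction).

101/125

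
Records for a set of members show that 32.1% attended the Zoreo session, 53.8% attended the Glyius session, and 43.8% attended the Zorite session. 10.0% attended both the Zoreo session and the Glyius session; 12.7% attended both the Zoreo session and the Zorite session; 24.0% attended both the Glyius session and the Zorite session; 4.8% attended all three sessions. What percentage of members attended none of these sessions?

P(union) = 32.1 + 53.8 + 43.8 − 10.0 − 12.7 − 24.0 + 4.8 = 87.8%
P(none) = 100% − 87.8% = 12.2%

12.2%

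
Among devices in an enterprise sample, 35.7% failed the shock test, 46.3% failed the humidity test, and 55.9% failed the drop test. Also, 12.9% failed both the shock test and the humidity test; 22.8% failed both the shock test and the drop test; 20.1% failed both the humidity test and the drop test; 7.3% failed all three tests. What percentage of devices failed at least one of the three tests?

89.4%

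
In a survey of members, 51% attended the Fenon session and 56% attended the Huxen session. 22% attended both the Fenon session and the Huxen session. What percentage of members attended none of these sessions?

15%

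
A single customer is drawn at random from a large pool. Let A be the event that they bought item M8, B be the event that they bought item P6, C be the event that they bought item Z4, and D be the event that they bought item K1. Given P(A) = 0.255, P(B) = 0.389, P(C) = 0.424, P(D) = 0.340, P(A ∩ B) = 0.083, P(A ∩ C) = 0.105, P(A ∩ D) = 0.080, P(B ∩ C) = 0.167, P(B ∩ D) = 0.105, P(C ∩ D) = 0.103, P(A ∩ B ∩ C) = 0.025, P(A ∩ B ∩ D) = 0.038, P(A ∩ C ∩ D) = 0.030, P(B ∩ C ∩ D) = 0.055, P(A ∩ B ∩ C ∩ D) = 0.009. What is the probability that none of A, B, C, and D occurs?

By inclusion–exclusion:
P(A ∪ B ∪ C ∪ D) = 0.255 + 0.389 + 0.424 + 0.340 − 0.083 − 0.105 − 0.080 − 0.167 − 0.105 − 0.103 + 0.025 + 0.038 + 0.030 + 0.055 − 0.009 = 0.904
P(none) = 1 − 0.904 = 0.096

0.096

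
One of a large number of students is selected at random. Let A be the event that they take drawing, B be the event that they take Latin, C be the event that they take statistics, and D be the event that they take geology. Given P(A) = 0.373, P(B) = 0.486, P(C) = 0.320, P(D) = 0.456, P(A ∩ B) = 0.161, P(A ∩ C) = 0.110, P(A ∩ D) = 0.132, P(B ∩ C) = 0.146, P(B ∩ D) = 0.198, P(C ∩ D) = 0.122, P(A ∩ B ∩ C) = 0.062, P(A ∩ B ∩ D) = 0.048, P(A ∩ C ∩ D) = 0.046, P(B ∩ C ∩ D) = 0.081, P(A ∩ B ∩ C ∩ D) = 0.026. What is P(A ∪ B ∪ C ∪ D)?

By inclusion–exclusion:
P(A ∪ B ∪ C ∪ D) = 0.373 + 0.486 + 0.320 + 0.456 − 0.161 − 0.110 − 0.132 − 0.146 − 0.198 − 0.122 + 0.062 + 0.048 + 0.046 + 0.081 − 0.026 = 0.977

0.977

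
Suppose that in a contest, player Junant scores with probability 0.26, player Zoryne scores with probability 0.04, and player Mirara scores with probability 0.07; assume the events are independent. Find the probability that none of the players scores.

P(none) = (1 − 0.26) × (1 − 0.04) × (1 − 0.07) = 0.74 × 0.96 × 0.93 = 0.660672

0.660672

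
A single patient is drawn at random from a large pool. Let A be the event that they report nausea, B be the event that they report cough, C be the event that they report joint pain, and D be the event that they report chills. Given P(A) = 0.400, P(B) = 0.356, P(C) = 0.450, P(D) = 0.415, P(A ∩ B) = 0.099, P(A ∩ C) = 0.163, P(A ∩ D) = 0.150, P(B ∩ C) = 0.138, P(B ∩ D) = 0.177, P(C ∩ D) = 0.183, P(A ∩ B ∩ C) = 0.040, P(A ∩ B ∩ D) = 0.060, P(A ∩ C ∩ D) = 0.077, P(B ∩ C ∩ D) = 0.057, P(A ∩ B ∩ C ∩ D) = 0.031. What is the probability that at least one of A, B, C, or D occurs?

0.914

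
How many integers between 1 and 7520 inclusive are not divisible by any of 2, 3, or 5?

By inclusion–exclusion:
floor(7520/2) + floor(7520/3) + floor(7520/5) − floor(7520/6) − floor(7520/10) − floor(7520/15) + floor(7520/30) = 3760 + 2506 + 1504 − 1253 − 752 − 501 + 250 = 5514
7520 − 5514 = 2006

2006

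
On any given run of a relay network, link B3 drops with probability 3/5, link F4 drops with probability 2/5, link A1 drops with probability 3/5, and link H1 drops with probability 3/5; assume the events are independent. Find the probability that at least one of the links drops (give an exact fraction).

Independence gives P(none) = ∏(1 − pᵢ).
P(none) = (1 − 3/5) × (1 − 2/5) × (1 − 3/5) × (1 − 3/5) = 2/5 × 3/5 × 2/5 × 2/5 = 24/625
P(at least one) = 1 − 24/625 = 601/625

601/625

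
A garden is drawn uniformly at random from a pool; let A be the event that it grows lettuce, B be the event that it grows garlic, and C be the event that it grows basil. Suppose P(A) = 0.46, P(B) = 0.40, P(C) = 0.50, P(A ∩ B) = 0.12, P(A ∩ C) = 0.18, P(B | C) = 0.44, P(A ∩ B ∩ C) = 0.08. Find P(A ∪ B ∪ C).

0.92

P(B ∩ C) = P(C)·P(B|C) = 0.50 × 0.44 = 0.22
Using inclusion–exclusion:
P(A ∪ B ∪ C) = 0.46 + 0.40 + 0.50 − 0.12 − 0.18 − 0.22 + 0.08 = 0.92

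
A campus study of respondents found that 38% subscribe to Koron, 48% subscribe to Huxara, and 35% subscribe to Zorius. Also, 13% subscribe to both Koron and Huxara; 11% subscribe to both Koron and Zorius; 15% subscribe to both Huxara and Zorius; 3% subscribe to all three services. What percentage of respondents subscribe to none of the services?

P(union) = 38 + 48 + 35 − 13 − 11 − 15 + 3 = 85%
P(none) = 100% − 85% = 15%

15%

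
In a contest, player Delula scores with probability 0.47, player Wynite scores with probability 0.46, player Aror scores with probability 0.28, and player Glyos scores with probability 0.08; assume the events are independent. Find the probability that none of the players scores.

P(none) = (1 − 0.47) × (1 − 0.46) × (1 − 0.28) × (1 − 0.08) = 0.53 × 0.54 × 0.72 × 0.92 = 0.18957888

0.18957888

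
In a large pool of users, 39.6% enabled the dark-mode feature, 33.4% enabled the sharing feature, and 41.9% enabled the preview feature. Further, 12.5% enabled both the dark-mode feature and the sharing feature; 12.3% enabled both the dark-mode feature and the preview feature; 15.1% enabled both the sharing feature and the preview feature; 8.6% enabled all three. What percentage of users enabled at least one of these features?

Apply inclusion-exclusion:
P(at least one) = 39.6 + 33.4 + 41.9 − 12.5 − 12.3 − 15.1 + 8.6 = 83.6%

83.6%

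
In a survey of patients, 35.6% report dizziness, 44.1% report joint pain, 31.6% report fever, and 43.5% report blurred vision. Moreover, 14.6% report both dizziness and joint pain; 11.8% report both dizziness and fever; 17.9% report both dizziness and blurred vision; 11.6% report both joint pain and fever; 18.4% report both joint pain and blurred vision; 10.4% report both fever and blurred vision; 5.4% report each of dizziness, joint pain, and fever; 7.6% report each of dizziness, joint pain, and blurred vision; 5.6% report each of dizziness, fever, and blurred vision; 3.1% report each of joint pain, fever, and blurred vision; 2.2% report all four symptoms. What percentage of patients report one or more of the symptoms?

89.6%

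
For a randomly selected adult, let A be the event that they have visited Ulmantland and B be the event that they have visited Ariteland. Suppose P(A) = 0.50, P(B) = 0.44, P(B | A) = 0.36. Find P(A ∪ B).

P(A ∩ B) = P(A)·P(B|A) = 0.50 × 0.36 = 0.18
P(A ∪ B) = 0.50 + 0.44 − 0.18 = 0.76

0.76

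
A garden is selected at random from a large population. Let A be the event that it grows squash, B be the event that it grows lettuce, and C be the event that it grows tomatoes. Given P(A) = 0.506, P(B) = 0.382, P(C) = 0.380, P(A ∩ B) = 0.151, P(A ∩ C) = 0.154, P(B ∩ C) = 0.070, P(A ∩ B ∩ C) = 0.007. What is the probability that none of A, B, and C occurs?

P(A ∪ B ∪ C) = 0.506 + 0.382 + 0.380 − 0.151 − 0.154 − 0.070 + 0.007 = 0.900
P(none) = 1 − 0.900 = 0.100

0.100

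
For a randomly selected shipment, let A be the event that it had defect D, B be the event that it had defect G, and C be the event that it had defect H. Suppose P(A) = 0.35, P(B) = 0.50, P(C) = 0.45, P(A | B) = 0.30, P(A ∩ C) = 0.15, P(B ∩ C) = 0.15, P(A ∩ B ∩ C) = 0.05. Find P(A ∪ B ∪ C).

P(A ∩ B) = P(B)·P(A|B) = 0.50 × 0.30 = 0.15
P(A ∪ B ∪ C) = 0.35 + 0.50 + 0.45 − 0.15 − 0.15 − 0.15 + 0.05 = 0.90

0.90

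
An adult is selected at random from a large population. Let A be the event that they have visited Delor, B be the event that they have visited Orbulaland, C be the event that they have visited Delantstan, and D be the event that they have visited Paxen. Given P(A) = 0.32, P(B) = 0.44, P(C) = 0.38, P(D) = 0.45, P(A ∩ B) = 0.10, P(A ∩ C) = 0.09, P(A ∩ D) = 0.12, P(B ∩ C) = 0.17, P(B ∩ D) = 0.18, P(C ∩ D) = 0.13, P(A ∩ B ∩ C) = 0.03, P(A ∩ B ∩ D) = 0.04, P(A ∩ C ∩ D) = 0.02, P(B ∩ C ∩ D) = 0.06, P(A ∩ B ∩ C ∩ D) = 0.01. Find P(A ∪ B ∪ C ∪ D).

0.94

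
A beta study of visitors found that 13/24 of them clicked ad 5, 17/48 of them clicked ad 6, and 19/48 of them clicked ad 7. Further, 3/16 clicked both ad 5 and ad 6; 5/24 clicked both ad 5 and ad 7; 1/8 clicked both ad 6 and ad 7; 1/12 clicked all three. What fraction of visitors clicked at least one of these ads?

41/48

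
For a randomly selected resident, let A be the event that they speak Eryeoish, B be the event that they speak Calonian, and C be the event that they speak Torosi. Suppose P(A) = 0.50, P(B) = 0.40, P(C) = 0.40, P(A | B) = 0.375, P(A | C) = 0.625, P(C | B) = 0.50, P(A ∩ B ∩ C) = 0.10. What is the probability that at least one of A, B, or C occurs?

0.80

P(A ∩ B) = P(B)·P(A|B) = 0.40 × 0.375 = 0.15
P(A ∩ C) = P(C)·P(A|C) = 0.40 × 0.625 = 0.25
P(B ∩ C) = P(B)·P(C|B) = 0.40 × 0.50 = 0.20
Apply inclusion-exclusion:
P(A ∪ B ∪ C) = 0.50 + 0.40 + 0.40 − 0.15 − 0.25 − 0.20 + 0.10 = 0.80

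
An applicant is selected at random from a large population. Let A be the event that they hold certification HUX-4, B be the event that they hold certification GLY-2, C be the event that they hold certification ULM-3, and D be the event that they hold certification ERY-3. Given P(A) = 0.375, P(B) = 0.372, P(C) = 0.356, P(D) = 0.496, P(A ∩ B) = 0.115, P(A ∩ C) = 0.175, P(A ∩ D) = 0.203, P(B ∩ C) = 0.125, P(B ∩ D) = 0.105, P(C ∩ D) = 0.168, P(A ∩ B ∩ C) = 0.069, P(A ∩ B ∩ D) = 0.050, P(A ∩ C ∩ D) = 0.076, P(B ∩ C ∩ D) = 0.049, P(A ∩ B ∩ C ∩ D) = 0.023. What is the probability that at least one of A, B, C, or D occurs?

P(A ∪ B ∪ C ∪ D) = 0.375 + 0.372 + 0.356 + 0.496 − 0.115 − 0.175 − 0.203 − 0.125 − 0.105 − 0.168 + 0.069 + 0.050 + 0.076 + 0.049 − 0.023 = 0.929

0.929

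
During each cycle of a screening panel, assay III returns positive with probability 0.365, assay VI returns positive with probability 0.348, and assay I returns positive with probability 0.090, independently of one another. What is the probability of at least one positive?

Since the events are independent, P(none) is the product of the individual non-occurrence probabilities.
P(none) = (1 − 0.365) × (1 − 0.348) × (1 − 0.090) = 0.635 × 0.652 × 0.910 = 0.3767582
P(at least one) = 1 − 0.3767582 = 0.6232418

0.6232418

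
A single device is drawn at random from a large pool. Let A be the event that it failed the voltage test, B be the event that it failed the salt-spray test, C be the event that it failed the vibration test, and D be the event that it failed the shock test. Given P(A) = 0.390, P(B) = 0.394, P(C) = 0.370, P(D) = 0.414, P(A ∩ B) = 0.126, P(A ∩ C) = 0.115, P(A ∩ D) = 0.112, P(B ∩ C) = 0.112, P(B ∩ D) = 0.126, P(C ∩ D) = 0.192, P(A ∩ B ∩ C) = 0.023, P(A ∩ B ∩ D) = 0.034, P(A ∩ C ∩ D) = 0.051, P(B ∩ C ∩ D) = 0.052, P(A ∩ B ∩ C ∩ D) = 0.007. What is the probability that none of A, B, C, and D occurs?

0.062

Apply inclusion-exclusion:
P(A ∪ B ∪ C ∪ D) = 0.390 + 0.394 + 0.370 + 0.414 − 0.126 − 0.115 − 0.112 − 0.112 − 0.126 − 0.192 + 0.023 + 0.034 + 0.051 + 0.052 − 0.007 = 0.938
P(none) = 1 − 0.938 = 0.062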